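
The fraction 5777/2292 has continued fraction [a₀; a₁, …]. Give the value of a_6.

Apply division with remainder until the remainder is 0:
5777 ÷ 2292 → quotient 2, remainder 1193
2292 ÷ 1193 → quotient 1, remainder 1099
1193 ÷ 1099 → quotient 1, remainder 94
1099 ÷ 94 → quotient 11, remainder 65
94 ÷ 65 → quotient 1, remainder 29
65 ÷ 29 → quotient 2, remainder 7
29 ÷ 7 → quotient 4, remainder 1

4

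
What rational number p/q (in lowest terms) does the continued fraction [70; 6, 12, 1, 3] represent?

21751/310

Compute successive convergents:
a_0 = 70: 70/1
a_1 = 6: 421/6
a_2 = 12: 5122/73
a_3 = 1: 5543/79
a_4 = 3: 21751/310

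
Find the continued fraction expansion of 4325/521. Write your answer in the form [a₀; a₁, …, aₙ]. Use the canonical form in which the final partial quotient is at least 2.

[8; 3, 3, 7, 7]

4325 = 8·521 + 157, so a_0 = 8
521 = 3·157 + 50, so a_1 = 3
157 = 3·50 + 7, so a_2 = 3
50 = 7·7 + 1, so a_3 = 7
7 = 7·1 + 0, so a_4 = 7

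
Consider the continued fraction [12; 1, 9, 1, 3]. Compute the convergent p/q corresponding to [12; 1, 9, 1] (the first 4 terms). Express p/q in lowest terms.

142/11

a_0 = 12: 12/1
a_1 = 1: 13/1
a_2 = 9: 129/10
a_3 = 1: 142/11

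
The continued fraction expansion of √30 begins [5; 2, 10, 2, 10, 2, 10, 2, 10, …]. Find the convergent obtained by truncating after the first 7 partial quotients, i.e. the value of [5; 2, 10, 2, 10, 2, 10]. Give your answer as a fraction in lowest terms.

55435/10121

a_0 = 5: 5/1
a_1 = 2: 11/2
a_2 = 10: 115/21
a_3 = 2: 241/44
a_4 = 10: 2525/461
a_5 = 2: 5291/966
a_6 = 10: 55435/10121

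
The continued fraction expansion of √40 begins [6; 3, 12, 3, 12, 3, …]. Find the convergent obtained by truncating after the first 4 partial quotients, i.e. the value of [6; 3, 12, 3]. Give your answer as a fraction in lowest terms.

721/114

a_0 = 6: 6/1
a_1 = 3: 19/3
a_2 = 12: 234/37
a_3 = 3: 721/114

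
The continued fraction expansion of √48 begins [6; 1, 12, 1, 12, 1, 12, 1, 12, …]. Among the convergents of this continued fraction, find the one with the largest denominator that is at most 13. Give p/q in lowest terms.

a_0 = 6: 6/1  (≤ bound)
a_1 = 1: 7/1  (≤ bound)
a_2 = 12: 90/13  (≤ bound)
a_3 = 1: 97/14  (> 13, stop)

90/13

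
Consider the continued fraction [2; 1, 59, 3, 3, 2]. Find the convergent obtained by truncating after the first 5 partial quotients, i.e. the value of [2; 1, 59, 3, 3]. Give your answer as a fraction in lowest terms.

1799/603

a_0 = 2: 2/1
a_1 = 1: 3/1
a_2 = 59: 179/60
a_3 = 3: 540/181
a_4 = 3: 1799/603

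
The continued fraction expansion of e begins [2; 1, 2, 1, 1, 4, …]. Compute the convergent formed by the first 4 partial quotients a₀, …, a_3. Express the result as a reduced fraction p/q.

a_0 = 2: 2/1
a_1 = 1: 3/1
a_2 = 2: 8/3
a_3 = 1: 11/4

11/4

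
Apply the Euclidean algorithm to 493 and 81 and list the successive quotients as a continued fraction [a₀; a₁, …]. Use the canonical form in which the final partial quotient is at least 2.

[6; 11, 1, 1, 3]

Apply division with remainder until the remainder is 0:
⌊493/81⌋ = 6, remainder 7
⌊81/7⌋ = 11, remainder 4
⌊7/4⌋ = 1, remainder 3
⌊4/3⌋ = 1, remainder 1
⌊3/1⌋ = 3, remainder 0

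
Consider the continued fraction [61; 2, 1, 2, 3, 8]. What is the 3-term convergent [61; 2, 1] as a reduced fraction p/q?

184/3

a_0 = 61: 61/1
a_1 = 2: 123/2
a_2 = 1: 184/3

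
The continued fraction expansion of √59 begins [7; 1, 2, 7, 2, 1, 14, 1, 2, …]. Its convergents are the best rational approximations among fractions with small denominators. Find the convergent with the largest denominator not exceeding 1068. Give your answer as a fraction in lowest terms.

a_0 = 7: 7/1  (≤ bound)
a_1 = 1: 8/1  (≤ bound)
a_2 = 2: 23/3  (≤ bound)
a_3 = 7: 169/22  (≤ bound)
a_4 = 2: 361/47  (≤ bound)
a_5 = 1: 530/69  (≤ bound)
a_6 = 14: 7781/1013  (≤ bound)
a_7 = 1: 8311/1082  (> 1068, stop)

7781/1013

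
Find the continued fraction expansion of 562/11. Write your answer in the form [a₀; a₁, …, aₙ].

Repeatedly divide and take the remainder:
⌊562/11⌋ = 51, remainder 1
⌊11/1⌋ = 11, remainder 0

[51; 11]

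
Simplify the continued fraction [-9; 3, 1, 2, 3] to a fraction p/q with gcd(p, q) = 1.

-323/37

a_0 = -9: -9/1
a_1 = 3: -26/3
a_2 = 1: -35/4
a_3 = 2: -96/11
a_4 = 3: -323/37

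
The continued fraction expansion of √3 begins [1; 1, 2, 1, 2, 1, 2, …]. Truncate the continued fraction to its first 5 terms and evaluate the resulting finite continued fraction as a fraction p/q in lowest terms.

Use the convergent recurrence hₖ = aₖ·hₖ₋₁ + hₖ₋₂ (and likewise for the denominators kₖ):
a_0 = 1: 1/1
a_1 = 1: 2/1
a_2 = 2: 5/3
a_3 = 1: 7/4
a_4 = 2: 19/11

19/11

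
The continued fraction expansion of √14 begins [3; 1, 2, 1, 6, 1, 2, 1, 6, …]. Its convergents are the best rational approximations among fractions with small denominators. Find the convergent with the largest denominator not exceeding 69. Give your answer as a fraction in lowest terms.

List convergents until the denominator exceeds the bound:
a_0 = 3: 3/1  (≤ bound)
a_1 = 1: 4/1  (≤ bound)
a_2 = 2: 11/3  (≤ bound)
a_3 = 1: 15/4  (≤ bound)
a_4 = 6: 101/27  (≤ bound)
a_5 = 1: 116/31  (≤ bound)
a_6 = 2: 333/89  (> 69, stop)

116/31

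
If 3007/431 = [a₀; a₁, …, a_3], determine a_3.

10

Repeatedly divide and take the remainder:
3007 ÷ 431 → quotient 6, remainder 421
431 ÷ 421 → quotient 1, remainder 10
421 ÷ 10 → quotient 42, remainder 1
10 ÷ 1 → quotient 10, remainder 0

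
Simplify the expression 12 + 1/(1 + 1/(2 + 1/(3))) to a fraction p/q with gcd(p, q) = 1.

127/10

Start with 3.
2 + 1/(3/1) = 2 + 1/3 = 7/3
1 + 1/(7/3) = 1 + 3/7 = 10/7
12 + 1/(10/7) = 12 + 7/10 = 127/10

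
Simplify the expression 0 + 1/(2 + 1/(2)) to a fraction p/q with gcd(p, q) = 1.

a_0 = 0: 0/1
a_1 = 2: 1/2
a_2 = 2: 2/5

2/5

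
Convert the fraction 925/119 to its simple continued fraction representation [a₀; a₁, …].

[7; 1, 3, 2, 2, 5]

925 ÷ 119 → quotient 7, remainder 92
119 ÷ 92 → quotient 1, remainder 27
92 ÷ 27 → quotient 3, remainder 11
27 ÷ 11 → quotient 2, remainder 5
11 ÷ 5 → quotient 2, remainder 1
5 ÷ 1 → quotient 5, remainder 0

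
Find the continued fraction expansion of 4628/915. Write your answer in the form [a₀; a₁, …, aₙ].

[5; 17, 3, 1, 3, 1, 2]

Repeatedly divide and take the remainder:
4628 ÷ 915 → quotient 5, remainder 53
915 ÷ 53 → quotient 17, remainder 14
53 ÷ 14 → quotient 3, remainder 11
14 ÷ 11 → quotient 1, remainder 3
11 ÷ 3 → quotient 3, remainder 2
3 ÷ 2 → quotient 1, remainder 1
2 ÷ 1 → quotient 2, remainder 0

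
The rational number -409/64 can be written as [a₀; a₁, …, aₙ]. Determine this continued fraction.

[-7; 1, 1, 1, 1, 3, 1, 2]

-409 = -7·64 + 39, so a_0 = -7
64 = 1·39 + 25, so a_1 = 1
39 = 1·25 + 14, so a_2 = 1
25 = 1·14 + 11, so a_3 = 1
14 = 1·11 + 3, so a_4 = 1
11 = 3·3 + 2, so a_5 = 3
3 = 1·2 + 1, so a_6 = 1
2 = 2·1 + 0, so a_7 = 2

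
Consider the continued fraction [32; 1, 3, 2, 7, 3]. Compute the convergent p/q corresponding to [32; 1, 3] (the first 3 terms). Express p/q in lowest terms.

Start with 3.
1 + 1/(3/1) = 1 + 1/3 = 4/3
32 + 1/(4/3) = 32 + 3/4 = 131/4

131/4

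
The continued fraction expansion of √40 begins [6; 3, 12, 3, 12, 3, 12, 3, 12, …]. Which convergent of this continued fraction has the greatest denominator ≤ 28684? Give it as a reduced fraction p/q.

27379/4329

a_0 = 6: 6/1  (≤ bound)
a_1 = 3: 19/3  (≤ bound)
a_2 = 12: 234/37  (≤ bound)
a_3 = 3: 721/114  (≤ bound)
a_4 = 12: 8886/1405  (≤ bound)
a_5 = 3: 27379/4329  (≤ bound)
a_6 = 12: 337434/53353  (> 28684, stop)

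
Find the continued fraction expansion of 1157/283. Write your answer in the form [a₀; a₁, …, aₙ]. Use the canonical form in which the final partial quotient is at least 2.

1157 ÷ 283 → quotient 4, remainder 25
283 ÷ 25 → quotient 11, remainder 8
25 ÷ 8 → quotient 3, remainder 1
8 ÷ 1 → quotient 8, remainder 0

[4; 11, 3, 8]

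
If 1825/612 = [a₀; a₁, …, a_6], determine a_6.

1825 ÷ 612 → quotient 2, remainder 601
612 ÷ 601 → quotient 1, remainder 11
601 ÷ 11 → quotient 54, remainder 7
11 ÷ 7 → quotient 1, remainder 4
7 ÷ 4 → quotient 1, remainder 3
4 ÷ 3 → quotient 1, remainder 1
3 ÷ 1 → quotient 3, remainder 0

3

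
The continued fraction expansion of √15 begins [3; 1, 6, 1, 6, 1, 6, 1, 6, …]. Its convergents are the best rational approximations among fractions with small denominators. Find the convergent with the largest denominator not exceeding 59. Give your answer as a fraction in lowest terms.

List convergents until the denominator exceeds the bound:
a_0 = 3: 3/1  (≤ bound)
a_1 = 1: 4/1  (≤ bound)
a_2 = 6: 27/7  (≤ bound)
a_3 = 1: 31/8  (≤ bound)
a_4 = 6: 213/55  (≤ bound)
a_5 = 1: 244/63  (> 59, stop)

213/55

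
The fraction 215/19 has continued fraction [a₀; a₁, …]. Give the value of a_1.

⌊215/19⌋ = 11, remainder 6
⌊19/6⌋ = 3, remainder 1

3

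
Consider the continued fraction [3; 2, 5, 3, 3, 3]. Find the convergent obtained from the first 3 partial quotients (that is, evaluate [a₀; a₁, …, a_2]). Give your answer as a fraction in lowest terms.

Work from the innermost term outward:
Start with 5.
2 + 1/(5/1) = 2 + 1/5 = 11/5
3 + 1/(11/5) = 3 + 5/11 = 38/11

38/11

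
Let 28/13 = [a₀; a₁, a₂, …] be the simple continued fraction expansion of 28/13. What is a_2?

28 = 2·13 + 2, so a_0 = 2
13 = 6·2 + 1, so a_1 = 6
2 = 2·1 + 0, so a_2 = 2

2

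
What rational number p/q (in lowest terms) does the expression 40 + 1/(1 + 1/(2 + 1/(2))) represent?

285/7

Start with 2.
2 + 1/(2/1) = 2 + 1/2 = 5/2
1 + 1/(5/2) = 1 + 2/5 = 7/5
40 + 1/(7/5) = 40 + 5/7 = 285/7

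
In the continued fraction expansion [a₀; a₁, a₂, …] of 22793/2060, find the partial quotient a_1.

15

22793 ÷ 2060 → quotient 11, remainder 133
2060 ÷ 133 → quotient 15, remainder 65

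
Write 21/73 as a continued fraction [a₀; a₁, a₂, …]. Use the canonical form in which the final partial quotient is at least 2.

[0; 3, 2, 10]

21 = 0·73 + 21, so a_0 = 0
73 = 3·21 + 10, so a_1 = 3
21 = 2·10 + 1, so a_2 = 2
10 = 10·1 + 0, so a_3 = 10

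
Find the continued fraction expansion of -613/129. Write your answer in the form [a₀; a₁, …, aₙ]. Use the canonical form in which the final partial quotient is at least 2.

[-5; 4, 32]

Run the Euclidean algorithm, recording each quotient:
⌊-613/129⌋ = -5, remainder 32
⌊129/32⌋ = 4, remainder 1
⌊32/1⌋ = 32, remainder 0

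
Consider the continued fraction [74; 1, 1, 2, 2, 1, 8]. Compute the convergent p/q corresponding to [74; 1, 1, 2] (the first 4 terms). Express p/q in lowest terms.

373/5

Start with 2.
1 + 1/(2/1) = 1 + 1/2 = 3/2
1 + 1/(3/2) = 1 + 2/3 = 5/3
74 + 1/(5/3) = 74 + 3/5 = 373/5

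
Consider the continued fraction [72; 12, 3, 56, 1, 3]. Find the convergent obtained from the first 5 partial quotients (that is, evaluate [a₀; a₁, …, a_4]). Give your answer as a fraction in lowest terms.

152884/2121

Start with 1.
56 + 1/(1/1) = 56 + 1/1 = 57/1
3 + 1/(57/1) = 3 + 1/57 = 172/57
12 + 1/(172/57) = 12 + 57/172 = 2121/172
72 + 1/(2121/172) = 72 + 172/2121 = 152884/2121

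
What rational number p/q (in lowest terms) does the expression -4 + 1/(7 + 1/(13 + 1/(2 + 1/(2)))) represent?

-1829/474

Start with 2.
2 + 1/(2/1) = 2 + 1/2 = 5/2
13 + 1/(5/2) = 13 + 2/5 = 67/5
7 + 1/(67/5) = 7 + 5/67 = 474/67
-4 + 1/(474/67) = -4 + 67/474 = -1829/474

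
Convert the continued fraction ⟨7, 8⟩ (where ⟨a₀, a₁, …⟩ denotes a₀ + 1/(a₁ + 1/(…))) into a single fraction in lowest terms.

57/8

Build up convergents one term at a time:
a_0 = 7: 7/1
a_1 = 8: 57/8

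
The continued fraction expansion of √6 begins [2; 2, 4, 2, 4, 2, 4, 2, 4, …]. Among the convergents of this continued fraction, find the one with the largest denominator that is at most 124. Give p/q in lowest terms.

a_0 = 2: 2/1  (≤ bound)
a_1 = 2: 5/2  (≤ bound)
a_2 = 4: 22/9  (≤ bound)
a_3 = 2: 49/20  (≤ bound)
a_4 = 4: 218/89  (≤ bound)
a_5 = 2: 485/198  (> 124, stop)

218/89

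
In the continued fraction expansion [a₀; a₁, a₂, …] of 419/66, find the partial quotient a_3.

6

Repeatedly divide and take the remainder:
419 ÷ 66 → quotient 6, remainder 23
66 ÷ 23 → quotient 2, remainder 20
23 ÷ 20 → quotient 1, remainder 3
20 ÷ 3 → quotient 6, remainder 2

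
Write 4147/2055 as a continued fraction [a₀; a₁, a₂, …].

[2; 55, 1, 1, 5, 1, 2]

4147 = 2·2055 + 37, so a_0 = 2
2055 = 55·37 + 20, so a_1 = 55
37 = 1·20 + 17, so a_2 = 1
20 = 1·17 + 3, so a_3 = 1
17 = 5·3 + 2, so a_4 = 5
3 = 1·2 + 1, so a_5 = 1
2 = 2·1 + 0, so a_6 = 2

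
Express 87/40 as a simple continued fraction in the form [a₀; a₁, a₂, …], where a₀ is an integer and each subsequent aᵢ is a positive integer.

Run the Euclidean algorithm, recording each quotient:
87 = 2·40 + 7, so a_0 = 2
40 = 5·7 + 5, so a_1 = 5
7 = 1·5 + 2, so a_2 = 1
5 = 2·2 + 1, so a_3 = 2
2 = 2·1 + 0, so a_4 = 2

[2; 5, 1, 2, 2]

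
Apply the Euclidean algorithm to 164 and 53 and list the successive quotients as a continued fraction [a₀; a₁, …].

[3; 10, 1, 1, 2]

164 = 3·53 + 5, so a_0 = 3
53 = 10·5 + 3, so a_1 = 10
5 = 1·3 + 2, so a_2 = 1
3 = 1·2 + 1, so a_3 = 1
2 = 2·1 + 0, so a_4 = 2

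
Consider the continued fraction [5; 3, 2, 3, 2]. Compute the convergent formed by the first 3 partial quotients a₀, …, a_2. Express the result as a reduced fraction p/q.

37/7

Start with 2.
3 + 1/(2/1) = 3 + 1/2 = 7/2
5 + 1/(7/2) = 5 + 2/7 = 37/7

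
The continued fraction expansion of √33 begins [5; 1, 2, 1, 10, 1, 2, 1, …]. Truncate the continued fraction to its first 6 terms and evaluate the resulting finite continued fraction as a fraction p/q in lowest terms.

Use the convergent recurrence hₖ = aₖ·hₖ₋₁ + hₖ₋₂ (and likewise for the denominators kₖ):
a_0 = 5: 5/1
a_1 = 1: 6/1
a_2 = 2: 17/3
a_3 = 1: 23/4
a_4 = 10: 247/43
a_5 = 1: 270/47

270/47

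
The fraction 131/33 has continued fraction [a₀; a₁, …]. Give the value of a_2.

32

131 = 3·33 + 32, so a_0 = 3
33 = 1·32 + 1, so a_1 = 1
32 = 32·1 + 0, so a_2 = 32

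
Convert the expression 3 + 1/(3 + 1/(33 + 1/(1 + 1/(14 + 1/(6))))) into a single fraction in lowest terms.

Collapse the nested fraction from the inside out:
Start with 6.
14 + 1/(6/1) = 14 + 1/6 = 85/6
1 + 1/(85/6) = 1 + 6/85 = 91/85
33 + 1/(91/85) = 33 + 85/91 = 3088/91
3 + 1/(3088/91) = 3 + 91/3088 = 9355/3088
3 + 1/(9355/3088) = 3 + 3088/9355 = 31153/9355

31153/9355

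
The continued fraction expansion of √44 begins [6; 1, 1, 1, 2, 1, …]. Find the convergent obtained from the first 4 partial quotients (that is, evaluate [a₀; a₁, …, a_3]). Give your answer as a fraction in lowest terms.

20/3

Start with 1.
1 + 1/(1/1) = 1 + 1/1 = 2/1
1 + 1/(2/1) = 1 + 1/2 = 3/2
6 + 1/(3/2) = 6 + 2/3 = 20/3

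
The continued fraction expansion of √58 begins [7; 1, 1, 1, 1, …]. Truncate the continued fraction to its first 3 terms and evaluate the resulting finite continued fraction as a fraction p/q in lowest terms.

Start with 1.
1 + 1/(1/1) = 1 + 1/1 = 2/1
7 + 1/(2/1) = 7 + 1/2 = 15/2

15/2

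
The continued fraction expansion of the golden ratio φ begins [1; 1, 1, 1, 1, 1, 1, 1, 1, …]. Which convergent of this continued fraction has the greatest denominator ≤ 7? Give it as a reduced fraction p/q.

8/5

a_0 = 1: 1/1  (≤ bound)
a_1 = 1: 2/1  (≤ bound)
a_2 = 1: 3/2  (≤ bound)
a_3 = 1: 5/3  (≤ bound)
a_4 = 1: 8/5  (≤ bound)
a_5 = 1: 13/8  (> 7, stop)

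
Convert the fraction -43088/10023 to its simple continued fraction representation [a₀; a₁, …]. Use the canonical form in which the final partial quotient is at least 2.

[-5; 1, 2, 2, 1, 8, 2, 54]

Run the Euclidean algorithm, recording each quotient:
⌊-43088/10023⌋ = -5, remainder 7027
⌊10023/7027⌋ = 1, remainder 2996
⌊7027/2996⌋ = 2, remainder 1035
⌊2996/1035⌋ = 2, remainder 926
⌊1035/926⌋ = 1, remainder 109
⌊926/109⌋ = 8, remainder 54
⌊109/54⌋ = 2, remainder 1
⌊54/1⌋ = 54, remainder 0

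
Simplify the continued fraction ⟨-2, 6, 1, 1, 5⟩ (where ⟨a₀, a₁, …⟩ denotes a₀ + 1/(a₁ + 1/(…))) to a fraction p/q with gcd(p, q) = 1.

Work from the innermost term outward:
Start with 5.
1 + 1/(5/1) = 1 + 1/5 = 6/5
1 + 1/(6/5) = 1 + 5/6 = 11/6
6 + 1/(11/6) = 6 + 6/11 = 72/11
-2 + 1/(72/11) = -2 + 11/72 = -133/72

-133/72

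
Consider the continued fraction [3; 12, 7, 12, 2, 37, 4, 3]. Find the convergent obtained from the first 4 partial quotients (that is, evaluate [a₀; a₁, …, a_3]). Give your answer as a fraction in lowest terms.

a_0 = 3: 3/1
a_1 = 12: 37/12
a_2 = 7: 262/85
a_3 = 12: 3181/1032

3181/1032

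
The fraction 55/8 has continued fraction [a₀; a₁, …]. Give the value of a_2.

55 = 6·8 + 7, so a_0 = 6
8 = 1·7 + 1, so a_1 = 1
7 = 7·1 + 0, so a_2 = 7

7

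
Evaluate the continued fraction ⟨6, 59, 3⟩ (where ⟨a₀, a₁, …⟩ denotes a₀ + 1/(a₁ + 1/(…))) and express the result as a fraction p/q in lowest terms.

Start with 3.
59 + 1/(3/1) = 59 + 1/3 = 178/3
6 + 1/(178/3) = 6 + 3/178 = 1071/178

1071/178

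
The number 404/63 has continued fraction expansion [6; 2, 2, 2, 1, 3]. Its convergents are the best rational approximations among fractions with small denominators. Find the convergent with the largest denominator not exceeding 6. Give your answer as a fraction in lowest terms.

32/5

List convergents until the denominator exceeds the bound:
a_0 = 6: 6/1  (≤ bound)
a_1 = 2: 13/2  (≤ bound)
a_2 = 2: 32/5  (≤ bound)
a_3 = 2: 77/12  (> 6, stop)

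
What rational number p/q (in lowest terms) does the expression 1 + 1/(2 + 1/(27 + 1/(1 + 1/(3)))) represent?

Start with 3.
1 + 1/(3/1) = 1 + 1/3 = 4/3
27 + 1/(4/3) = 27 + 3/4 = 111/4
2 + 1/(111/4) = 2 + 4/111 = 226/111
1 + 1/(226/111) = 1 + 111/226 = 337/226

337/226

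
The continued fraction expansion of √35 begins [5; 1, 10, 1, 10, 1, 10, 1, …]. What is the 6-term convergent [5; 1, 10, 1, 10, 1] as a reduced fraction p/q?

846/143

Compute successive convergents:
a_0 = 5: 5/1
a_1 = 1: 6/1
a_2 = 10: 65/11
a_3 = 1: 71/12
a_4 = 10: 775/131
a_5 = 1: 846/143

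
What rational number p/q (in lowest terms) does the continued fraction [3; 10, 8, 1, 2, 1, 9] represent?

Start with 9.
1 + 1/(9/1) = 1 + 1/9 = 10/9
2 + 1/(10/9) = 2 + 9/10 = 29/10
1 + 1/(29/10) = 1 + 10/29 = 39/29
8 + 1/(39/29) = 8 + 29/39 = 341/39
10 + 1/(341/39) = 10 + 39/341 = 3449/341
3 + 1/(3449/341) = 3 + 341/3449 = 10688/3449

10688/3449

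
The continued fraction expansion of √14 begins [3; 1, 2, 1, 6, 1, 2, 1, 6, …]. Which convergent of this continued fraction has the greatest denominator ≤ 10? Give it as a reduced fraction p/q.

a_0 = 3: 3/1  (≤ bound)
a_1 = 1: 4/1  (≤ bound)
a_2 = 2: 11/3  (≤ bound)
a_3 = 1: 15/4  (≤ bound)
a_4 = 6: 101/27  (> 10, stop)

15/4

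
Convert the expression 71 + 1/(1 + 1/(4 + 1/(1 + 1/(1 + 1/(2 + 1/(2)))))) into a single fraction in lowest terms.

a_0 = 71: 71/1
a_1 = 1: 72/1
a_2 = 4: 359/5
a_3 = 1: 431/6
a_4 = 1: 790/11
a_5 = 2: 2011/28
a_6 = 2: 4812/67

4812/67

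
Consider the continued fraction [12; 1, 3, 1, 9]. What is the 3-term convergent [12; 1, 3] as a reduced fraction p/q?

Use the convergent recurrence hₖ = aₖ·hₖ₋₁ + hₖ₋₂ (and likewise for the denominators kₖ):
a_0 = 12: 12/1
a_1 = 1: 13/1
a_2 = 3: 51/4

51/4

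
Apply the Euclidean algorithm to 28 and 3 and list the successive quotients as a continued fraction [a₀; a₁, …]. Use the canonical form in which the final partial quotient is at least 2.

[9; 3]

Repeatedly divide and take the remainder:
28 ÷ 3 → quotient 9, remainder 1
3 ÷ 1 → quotient 3, remainder 0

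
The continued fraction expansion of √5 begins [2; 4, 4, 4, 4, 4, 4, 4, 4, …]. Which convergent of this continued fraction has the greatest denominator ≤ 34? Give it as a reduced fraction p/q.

38/17

List convergents until the denominator exceeds the bound:
a_0 = 2: 2/1  (≤ bound)
a_1 = 4: 9/4  (≤ bound)
a_2 = 4: 38/17  (≤ bound)
a_3 = 4: 161/72  (> 34, stop)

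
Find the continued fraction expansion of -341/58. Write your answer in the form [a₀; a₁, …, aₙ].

Run the Euclidean algorithm, recording each quotient:
-341 ÷ 58 → quotient -6, remainder 7
58 ÷ 7 → quotient 8, remainder 2
7 ÷ 2 → quotient 3, remainder 1
2 ÷ 1 → quotient 2, remainder 0

[-6; 8, 3, 2]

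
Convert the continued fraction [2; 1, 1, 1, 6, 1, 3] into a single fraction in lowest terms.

236/89

a_0 = 2: 2/1
a_1 = 1: 3/1
a_2 = 1: 5/2
a_3 = 1: 8/3
a_4 = 6: 53/20
a_5 = 1: 61/23
a_6 = 3: 236/89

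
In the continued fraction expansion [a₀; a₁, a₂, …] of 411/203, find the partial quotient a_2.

⌊411/203⌋ = 2, remainder 5
⌊203/5⌋ = 40, remainder 3
⌊5/3⌋ = 1, remainder 2

1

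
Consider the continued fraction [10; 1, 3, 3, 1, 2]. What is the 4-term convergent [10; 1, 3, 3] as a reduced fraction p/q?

Use the convergent recurrence hₖ = aₖ·hₖ₋₁ + hₖ₋₂ (and likewise for the denominators kₖ):
a_0 = 10: 10/1
a_1 = 1: 11/1
a_2 = 3: 43/4
a_3 = 3: 140/13

140/13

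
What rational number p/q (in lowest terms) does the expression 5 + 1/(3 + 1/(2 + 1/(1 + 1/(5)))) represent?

302/57

Use the convergent recurrence hₖ = aₖ·hₖ₋₁ + hₖ₋₂ (and likewise for the denominators kₖ):
a_0 = 5: 5/1
a_1 = 3: 16/3
a_2 = 2: 37/7
a_3 = 1: 53/10
a_4 = 5: 302/57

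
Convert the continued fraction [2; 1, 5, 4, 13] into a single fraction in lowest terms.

940/331

a_0 = 2: 2/1
a_1 = 1: 3/1
a_2 = 5: 17/6
a_3 = 4: 71/25
a_4 = 13: 940/331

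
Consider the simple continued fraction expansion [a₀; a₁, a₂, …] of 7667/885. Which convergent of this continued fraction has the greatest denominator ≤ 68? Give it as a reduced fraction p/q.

a_0 = 8: 8/1  (≤ bound)
a_1 = 1: 9/1  (≤ bound)
a_2 = 1: 17/2  (≤ bound)
a_3 = 1: 26/3  (≤ bound)
a_4 = 32: 849/98  (> 68, stop)

26/3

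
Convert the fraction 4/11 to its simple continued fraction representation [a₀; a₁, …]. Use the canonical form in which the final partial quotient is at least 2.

Apply division with remainder until the remainder is 0:
⌊4/11⌋ = 0, remainder 4
⌊11/4⌋ = 2, remainder 3
⌊4/3⌋ = 1, remainder 1
⌊3/1⌋ = 3, remainder 0

[0; 2, 1, 3]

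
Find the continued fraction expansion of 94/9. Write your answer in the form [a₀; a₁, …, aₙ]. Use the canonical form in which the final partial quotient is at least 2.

[10; 2, 4]

Repeatedly divide and take the remainder:
⌊94/9⌋ = 10, remainder 4
⌊9/4⌋ = 2, remainder 1
⌊4/1⌋ = 4, remainder 0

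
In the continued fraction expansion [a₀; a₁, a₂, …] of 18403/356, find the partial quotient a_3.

3

18403 = 51·356 + 247, so a_0 = 51
356 = 1·247 + 109, so a_1 = 1
247 = 2·109 + 29, so a_2 = 2
109 = 3·29 + 22, so a_3 = 3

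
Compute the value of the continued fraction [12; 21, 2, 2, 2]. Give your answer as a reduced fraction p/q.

3096/257

Use the convergent recurrence hₖ = aₖ·hₖ₋₁ + hₖ₋₂ (and likewise for the denominators kₖ):
a_0 = 12: 12/1
a_1 = 21: 253/21
a_2 = 2: 518/43
a_3 = 2: 1289/107
a_4 = 2: 3096/257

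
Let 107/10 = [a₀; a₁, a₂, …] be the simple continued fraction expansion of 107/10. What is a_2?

2

107 = 10·10 + 7, so a_0 = 10
10 = 1·7 + 3, so a_1 = 1
7 = 2·3 + 1, so a_2 = 2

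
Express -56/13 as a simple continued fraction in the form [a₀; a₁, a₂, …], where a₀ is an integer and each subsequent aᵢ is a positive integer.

[-5; 1, 2, 4]

-56 ÷ 13 → quotient -5, remainder 9
13 ÷ 9 → quotient 1, remainder 4
9 ÷ 4 → quotient 2, remainder 1
4 ÷ 1 → quotient 4, remainder 0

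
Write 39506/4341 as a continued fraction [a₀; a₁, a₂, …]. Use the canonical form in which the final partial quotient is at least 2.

⌊39506/4341⌋ = 9, remainder 437
⌊4341/437⌋ = 9, remainder 408
⌊437/408⌋ = 1, remainder 29
⌊408/29⌋ = 14, remainder 2
⌊29/2⌋ = 14, remainder 1
⌊2/1⌋ = 2, remainder 0

[9; 9, 1, 14, 14, 2]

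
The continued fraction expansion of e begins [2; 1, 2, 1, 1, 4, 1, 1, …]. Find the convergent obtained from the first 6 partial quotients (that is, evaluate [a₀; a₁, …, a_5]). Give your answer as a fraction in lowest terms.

Use the convergent recurrence hₖ = aₖ·hₖ₋₁ + hₖ₋₂ (and likewise for the denominators kₖ):
a_0 = 2: 2/1
a_1 = 1: 3/1
a_2 = 2: 8/3
a_3 = 1: 11/4
a_4 = 1: 19/7
a_5 = 4: 87/32

87/32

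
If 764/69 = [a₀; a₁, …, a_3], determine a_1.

Run the Euclidean algorithm, recording each quotient:
764 = 11·69 + 5, so a_0 = 11
69 = 13·5 + 4, so a_1 = 13

13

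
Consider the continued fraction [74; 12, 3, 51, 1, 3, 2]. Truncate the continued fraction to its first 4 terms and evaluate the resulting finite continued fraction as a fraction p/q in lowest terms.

140680/1899

Start with 51.
3 + 1/(51/1) = 3 + 1/51 = 154/51
12 + 1/(154/51) = 12 + 51/154 = 1899/154
74 + 1/(1899/154) = 74 + 154/1899 = 140680/1899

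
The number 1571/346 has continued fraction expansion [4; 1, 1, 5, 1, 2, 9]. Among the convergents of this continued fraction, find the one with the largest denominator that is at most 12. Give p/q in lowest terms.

50/11

a_0 = 4: 4/1  (≤ bound)
a_1 = 1: 5/1  (≤ bound)
a_2 = 1: 9/2  (≤ bound)
a_3 = 5: 50/11  (≤ bound)
a_4 = 1: 59/13  (> 12, stop)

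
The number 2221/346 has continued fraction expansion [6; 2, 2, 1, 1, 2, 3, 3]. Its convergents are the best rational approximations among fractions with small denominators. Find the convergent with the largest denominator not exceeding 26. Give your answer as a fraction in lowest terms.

List convergents until the denominator exceeds the bound:
a_0 = 6: 6/1  (≤ bound)
a_1 = 2: 13/2  (≤ bound)
a_2 = 2: 32/5  (≤ bound)
a_3 = 1: 45/7  (≤ bound)
a_4 = 1: 77/12  (≤ bound)
a_5 = 2: 199/31  (> 26, stop)

77/12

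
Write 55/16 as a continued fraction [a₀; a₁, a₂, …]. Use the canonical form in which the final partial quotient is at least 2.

[3; 2, 3, 2]

55 ÷ 16 → quotient 3, remainder 7
16 ÷ 7 → quotient 2, remainder 2
7 ÷ 2 → quotient 3, remainder 1
2 ÷ 1 → quotient 2, remainder 0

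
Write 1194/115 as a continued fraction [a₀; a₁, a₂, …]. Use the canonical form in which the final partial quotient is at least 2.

[10; 2, 1, 1, 1, 1, 2, 3]

1194 ÷ 115 → quotient 10, remainder 44
115 ÷ 44 → quotient 2, remainder 27
44 ÷ 27 → quotient 1, remainder 17
27 ÷ 17 → quotient 1, remainder 10
17 ÷ 10 → quotient 1, remainder 7
10 ÷ 7 → quotient 1, remainder 3
7 ÷ 3 → quotient 2, remainder 1
3 ÷ 1 → quotient 3, remainder 0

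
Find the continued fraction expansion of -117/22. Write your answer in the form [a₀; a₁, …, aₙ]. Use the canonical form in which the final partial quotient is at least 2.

[-6; 1, 2, 7]

Run the Euclidean algorithm, recording each quotient:
-117 = -6·22 + 15, so a_0 = -6
22 = 1·15 + 7, so a_1 = 1
15 = 2·7 + 1, so a_2 = 2
7 = 7·1 + 0, so a_3 = 7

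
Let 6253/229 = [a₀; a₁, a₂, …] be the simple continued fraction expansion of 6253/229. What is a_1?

6253 ÷ 229 → quotient 27, remainder 70
229 ÷ 70 → quotient 3, remainder 19

3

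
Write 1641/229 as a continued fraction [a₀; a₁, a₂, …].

1641 ÷ 229 → quotient 7, remainder 38
229 ÷ 38 → quotient 6, remainder 1
38 ÷ 1 → quotient 38, remainder 0

[7; 6, 38]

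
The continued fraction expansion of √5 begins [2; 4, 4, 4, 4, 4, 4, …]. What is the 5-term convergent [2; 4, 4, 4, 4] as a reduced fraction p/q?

a_0 = 2: 2/1
a_1 = 4: 9/4
a_2 = 4: 38/17
a_3 = 4: 161/72
a_4 = 4: 682/305

682/305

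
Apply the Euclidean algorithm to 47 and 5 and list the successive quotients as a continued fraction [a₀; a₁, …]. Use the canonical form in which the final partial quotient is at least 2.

47 = 9·5 + 2, so a_0 = 9
5 = 2·2 + 1, so a_1 = 2
2 = 2·1 + 0, so a_2 = 2

[9; 2, 2]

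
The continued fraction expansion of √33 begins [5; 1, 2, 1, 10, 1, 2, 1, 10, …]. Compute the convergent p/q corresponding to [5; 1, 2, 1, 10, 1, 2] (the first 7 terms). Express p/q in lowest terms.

Build up convergents one term at a time:
a_0 = 5: 5/1
a_1 = 1: 6/1
a_2 = 2: 17/3
a_3 = 1: 23/4
a_4 = 10: 247/43
a_5 = 1: 270/47
a_6 = 2: 787/137

787/137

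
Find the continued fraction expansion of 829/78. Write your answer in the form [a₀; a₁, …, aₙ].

[10; 1, 1, 1, 2, 4, 2]

⌊829/78⌋ = 10, remainder 49
⌊78/49⌋ = 1, remainder 29
⌊49/29⌋ = 1, remainder 20
⌊29/20⌋ = 1, remainder 9
⌊20/9⌋ = 2, remainder 2
⌊9/2⌋ = 4, remainder 1
⌊2/1⌋ = 2, remainder 0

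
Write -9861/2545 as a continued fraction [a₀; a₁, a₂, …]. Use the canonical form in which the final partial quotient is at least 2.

Run the Euclidean algorithm, recording each quotient:
⌊-9861/2545⌋ = -4, remainder 319
⌊2545/319⌋ = 7, remainder 312
⌊319/312⌋ = 1, remainder 7
⌊312/7⌋ = 44, remainder 4
⌊7/4⌋ = 1, remainder 3
⌊4/3⌋ = 1, remainder 1
⌊3/1⌋ = 3, remainder 0

[-4; 7, 1, 44, 1, 1, 3]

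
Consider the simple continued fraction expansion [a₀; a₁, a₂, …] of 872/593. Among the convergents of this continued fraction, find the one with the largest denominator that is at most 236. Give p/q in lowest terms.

a_0 = 1: 1/1  (≤ bound)
a_1 = 2: 3/2  (≤ bound)
a_2 = 7: 22/15  (≤ bound)
a_3 = 1: 25/17  (≤ bound)
a_4 = 34: 872/593  (> 236, stop)

25/17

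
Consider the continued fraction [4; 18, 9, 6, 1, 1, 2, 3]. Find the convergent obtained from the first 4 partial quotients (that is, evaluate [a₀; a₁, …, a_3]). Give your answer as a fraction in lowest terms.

Start with 6.
9 + 1/(6/1) = 9 + 1/6 = 55/6
18 + 1/(55/6) = 18 + 6/55 = 996/55
4 + 1/(996/55) = 4 + 55/996 = 4039/996

4039/996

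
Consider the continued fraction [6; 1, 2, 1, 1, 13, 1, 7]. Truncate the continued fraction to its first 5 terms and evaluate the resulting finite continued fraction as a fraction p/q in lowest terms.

47/7

Start with 1.
1 + 1/(1/1) = 1 + 1/1 = 2/1
2 + 1/(2/1) = 2 + 1/2 = 5/2
1 + 1/(5/2) = 1 + 2/5 = 7/5
6 + 1/(7/5) = 6 + 5/7 = 47/7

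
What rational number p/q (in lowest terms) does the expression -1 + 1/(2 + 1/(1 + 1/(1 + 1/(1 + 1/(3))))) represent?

a_0 = -1: -1/1
a_1 = 2: -1/2
a_2 = 1: -2/3
a_3 = 1: -3/5
a_4 = 1: -5/8
a_5 = 3: -18/29

-18/29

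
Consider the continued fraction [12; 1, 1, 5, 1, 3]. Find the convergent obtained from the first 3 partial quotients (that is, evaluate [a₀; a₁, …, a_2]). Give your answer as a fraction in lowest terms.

Use the convergent recurrence hₖ = aₖ·hₖ₋₁ + hₖ₋₂ (and likewise for the denominators kₖ):
a_0 = 12: 12/1
a_1 = 1: 13/1
a_2 = 1: 25/2

25/2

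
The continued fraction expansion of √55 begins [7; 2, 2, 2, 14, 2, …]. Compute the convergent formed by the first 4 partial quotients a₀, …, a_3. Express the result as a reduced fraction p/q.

Collapse the nested fraction from the inside out:
Start with 2.
2 + 1/(2/1) = 2 + 1/2 = 5/2
2 + 1/(5/2) = 2 + 2/5 = 12/5
7 + 1/(12/5) = 7 + 5/12 = 89/12

89/12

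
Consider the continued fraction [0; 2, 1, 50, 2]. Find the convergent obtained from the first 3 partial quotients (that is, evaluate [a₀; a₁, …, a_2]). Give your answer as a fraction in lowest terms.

Start with 1.
2 + 1/(1/1) = 2 + 1/1 = 3/1
0 + 1/(3/1) = 0 + 1/3 = 1/3

1/3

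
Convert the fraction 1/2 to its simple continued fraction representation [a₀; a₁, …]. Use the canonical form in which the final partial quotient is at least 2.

[0; 2]

⌊1/2⌋ = 0, remainder 1
⌊2/1⌋ = 2, remainder 0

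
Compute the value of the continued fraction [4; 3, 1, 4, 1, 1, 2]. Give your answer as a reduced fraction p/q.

456/107

Start with 2.
1 + 1/(2/1) = 1 + 1/2 = 3/2
1 + 1/(3/2) = 1 + 2/3 = 5/3
4 + 1/(5/3) = 4 + 3/5 = 23/5
1 + 1/(23/5) = 1 + 5/23 = 28/23
3 + 1/(28/23) = 3 + 23/28 = 107/28
4 + 1/(107/28) = 4 + 28/107 = 456/107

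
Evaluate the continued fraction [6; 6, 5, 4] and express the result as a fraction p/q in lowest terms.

Starting at the tail and folding back:
Start with 4.
5 + 1/(4/1) = 5 + 1/4 = 21/4
6 + 1/(21/4) = 6 + 4/21 = 130/21
6 + 1/(130/21) = 6 + 21/130 = 801/130

801/130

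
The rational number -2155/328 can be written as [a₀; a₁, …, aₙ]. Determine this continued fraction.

Repeatedly divide and take the remainder:
⌊-2155/328⌋ = -7, remainder 141
⌊328/141⌋ = 2, remainder 46
⌊141/46⌋ = 3, remainder 3
⌊46/3⌋ = 15, remainder 1
⌊3/1⌋ = 3, remainder 0

[-7; 2, 3, 15, 3]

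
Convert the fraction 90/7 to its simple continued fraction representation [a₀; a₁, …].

[12; 1, 6]

90 = 12·7 + 6, so a_0 = 12
7 = 1·6 + 1, so a_1 = 1
6 = 6·1 + 0, so a_2 = 6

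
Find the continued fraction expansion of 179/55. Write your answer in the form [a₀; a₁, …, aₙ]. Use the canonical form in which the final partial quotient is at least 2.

Repeatedly divide and take the remainder:
⌊179/55⌋ = 3, remainder 14
⌊55/14⌋ = 3, remainder 13
⌊14/13⌋ = 1, remainder 1
⌊13/1⌋ = 13, remainder 0

[3; 3, 1, 13]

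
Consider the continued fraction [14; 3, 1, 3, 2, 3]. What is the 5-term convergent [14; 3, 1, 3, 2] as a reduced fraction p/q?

485/34

a_0 = 14: 14/1
a_1 = 3: 43/3
a_2 = 1: 57/4
a_3 = 3: 214/15
a_4 = 2: 485/34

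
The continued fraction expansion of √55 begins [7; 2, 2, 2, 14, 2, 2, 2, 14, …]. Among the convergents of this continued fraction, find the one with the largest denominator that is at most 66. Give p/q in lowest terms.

a_0 = 7: 7/1  (≤ bound)
a_1 = 2: 15/2  (≤ bound)
a_2 = 2: 37/5  (≤ bound)
a_3 = 2: 89/12  (≤ bound)
a_4 = 14: 1283/173  (> 66, stop)

89/12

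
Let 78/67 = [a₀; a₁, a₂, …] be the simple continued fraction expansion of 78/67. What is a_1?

6

⌊78/67⌋ = 1, remainder 11
⌊67/11⌋ = 6, remainder 1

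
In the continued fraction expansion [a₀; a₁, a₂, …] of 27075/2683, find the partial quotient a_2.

Repeatedly divide and take the remainder:
27075 ÷ 2683 → quotient 10, remainder 245
2683 ÷ 245 → quotient 10, remainder 233
245 ÷ 233 → quotient 1, remainder 12

1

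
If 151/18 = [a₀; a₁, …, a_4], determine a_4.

151 ÷ 18 → quotient 8, remainder 7
18 ÷ 7 → quotient 2, remainder 4
7 ÷ 4 → quotient 1, remainder 3
4 ÷ 3 → quotient 1, remainder 1
3 ÷ 1 → quotient 3, remainder 0

3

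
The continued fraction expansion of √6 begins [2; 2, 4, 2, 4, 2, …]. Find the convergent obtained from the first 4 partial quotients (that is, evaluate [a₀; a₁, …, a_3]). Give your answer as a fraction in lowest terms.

a_0 = 2: 2/1
a_1 = 2: 5/2
a_2 = 4: 22/9
a_3 = 2: 49/20

49/20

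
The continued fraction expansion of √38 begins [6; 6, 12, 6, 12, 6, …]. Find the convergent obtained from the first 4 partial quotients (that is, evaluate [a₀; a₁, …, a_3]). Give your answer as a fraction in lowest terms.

2737/444

a_0 = 6: 6/1
a_1 = 6: 37/6
a_2 = 12: 450/73
a_3 = 6: 2737/444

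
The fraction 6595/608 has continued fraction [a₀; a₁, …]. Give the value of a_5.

6595 ÷ 608 → quotient 10, remainder 515
608 ÷ 515 → quotient 1, remainder 93
515 ÷ 93 → quotient 5, remainder 50
93 ÷ 50 → quotient 1, remainder 43
50 ÷ 43 → quotient 1, remainder 7
43 ÷ 7 → quotient 6, remainder 1

6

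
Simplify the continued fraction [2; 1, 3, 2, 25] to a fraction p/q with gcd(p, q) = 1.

636/229

Start with 25.
2 + 1/(25/1) = 2 + 1/25 = 51/25
3 + 1/(51/25) = 3 + 25/51 = 178/51
1 + 1/(178/51) = 1 + 51/178 = 229/178
2 + 1/(229/178) = 2 + 178/229 = 636/229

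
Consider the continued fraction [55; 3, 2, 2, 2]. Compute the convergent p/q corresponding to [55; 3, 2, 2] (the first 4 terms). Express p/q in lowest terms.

Work from the innermost term outward:
Start with 2.
2 + 1/(2/1) = 2 + 1/2 = 5/2
3 + 1/(5/2) = 3 + 2/5 = 17/5
55 + 1/(17/5) = 55 + 5/17 = 940/17

940/17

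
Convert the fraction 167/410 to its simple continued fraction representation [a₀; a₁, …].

167 = 0·410 + 167, so a_0 = 0
410 = 2·167 + 76, so a_1 = 2
167 = 2·76 + 15, so a_2 = 2
76 = 5·15 + 1, so a_3 = 5
15 = 15·1 + 0, so a_4 = 15

[0; 2, 2, 5, 15]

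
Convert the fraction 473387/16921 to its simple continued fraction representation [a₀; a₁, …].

[27; 1, 41, 5, 13, 6]

⌊473387/16921⌋ = 27, remainder 16520
⌊16921/16520⌋ = 1, remainder 401
⌊16520/401⌋ = 41, remainder 79
⌊401/79⌋ = 5, remainder 6
⌊79/6⌋ = 13, remainder 1
⌊6/1⌋ = 6, remainder 0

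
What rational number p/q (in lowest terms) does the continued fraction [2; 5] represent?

11/5

Work from the innermost term outward:
Start with 5.
2 + 1/(5/1) = 2 + 1/5 = 11/5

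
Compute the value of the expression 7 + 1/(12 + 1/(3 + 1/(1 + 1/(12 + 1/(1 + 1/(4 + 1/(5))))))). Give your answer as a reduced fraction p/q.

a_0 = 7: 7/1
a_1 = 12: 85/12
a_2 = 3: 262/37
a_3 = 1: 347/49
a_4 = 12: 4426/625
a_5 = 1: 4773/674
a_6 = 4: 23518/3321
a_7 = 5: 122363/17279

122363/17279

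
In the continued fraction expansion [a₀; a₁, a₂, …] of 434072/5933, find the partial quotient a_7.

3

434072 = 73·5933 + 963, so a_0 = 73
5933 = 6·963 + 155, so a_1 = 6
963 = 6·155 + 33, so a_2 = 6
155 = 4·33 + 23, so a_3 = 4
33 = 1·23 + 10, so a_4 = 1
23 = 2·10 + 3, so a_5 = 2
10 = 3·3 + 1, so a_6 = 3
3 = 3·1 + 0, so a_7 = 3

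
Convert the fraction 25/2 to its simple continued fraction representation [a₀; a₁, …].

[12; 2]

⌊25/2⌋ = 12, remainder 1
⌊2/1⌋ = 2, remainder 0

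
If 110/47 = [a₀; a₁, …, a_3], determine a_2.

110 ÷ 47 → quotient 2, remainder 16
47 ÷ 16 → quotient 2, remainder 15
16 ÷ 15 → quotient 1, remainder 1

1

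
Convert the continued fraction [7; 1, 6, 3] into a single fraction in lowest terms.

a_0 = 7: 7/1
a_1 = 1: 8/1
a_2 = 6: 55/7
a_3 = 3: 173/22

173/22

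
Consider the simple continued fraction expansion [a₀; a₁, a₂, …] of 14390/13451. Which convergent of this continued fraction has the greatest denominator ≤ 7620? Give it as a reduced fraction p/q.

List convergents until the denominator exceeds the bound:
a_0 = 1: 1/1  (≤ bound)
a_1 = 14: 15/14  (≤ bound)
a_2 = 3: 46/43  (≤ bound)
a_3 = 12: 567/530  (≤ bound)
a_4 = 1: 613/573  (≤ bound)
a_5 = 2: 1793/1676  (≤ bound)
a_6 = 2: 4199/3925  (≤ bound)
a_7 = 3: 14390/13451  (> 7620, stop)

4199/3925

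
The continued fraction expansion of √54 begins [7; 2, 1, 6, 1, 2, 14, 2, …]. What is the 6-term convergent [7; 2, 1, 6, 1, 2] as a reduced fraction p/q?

485/66

a_0 = 7: 7/1
a_1 = 2: 15/2
a_2 = 1: 22/3
a_3 = 6: 147/20
a_4 = 1: 169/23
a_5 = 2: 485/66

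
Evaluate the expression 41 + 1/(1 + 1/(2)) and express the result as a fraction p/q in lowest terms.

Start with 2.
1 + 1/(2/1) = 1 + 1/2 = 3/2
41 + 1/(3/2) = 41 + 2/3 = 125/3

125/3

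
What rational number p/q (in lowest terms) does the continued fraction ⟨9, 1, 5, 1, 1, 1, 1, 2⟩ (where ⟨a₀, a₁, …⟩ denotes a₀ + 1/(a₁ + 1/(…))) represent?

Use the convergent recurrence hₖ = aₖ·hₖ₋₁ + hₖ₋₂ (and likewise for the denominators kₖ):
a_0 = 9: 9/1
a_1 = 1: 10/1
a_2 = 5: 59/6
a_3 = 1: 69/7
a_4 = 1: 128/13
a_5 = 1: 197/20
a_6 = 1: 325/33
a_7 = 2: 847/86

847/86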